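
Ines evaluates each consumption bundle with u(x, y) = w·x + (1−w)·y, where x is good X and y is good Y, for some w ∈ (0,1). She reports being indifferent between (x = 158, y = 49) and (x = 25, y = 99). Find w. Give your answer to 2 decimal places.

Equating utilities: w·158 + (1−w)·49 = w·25 + (1−w)·99.
Collecting terms: w·133 = (1−w)·50.
Hence w = 50/(133+50) = 50/183 = 0.27.

w = 0.27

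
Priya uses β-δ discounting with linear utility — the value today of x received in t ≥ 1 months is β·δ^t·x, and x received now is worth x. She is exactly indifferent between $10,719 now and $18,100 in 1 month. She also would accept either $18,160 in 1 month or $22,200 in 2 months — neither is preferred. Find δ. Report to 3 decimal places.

δ ≈ 0.818

From the later pair, β·δ^1·18160 = β·δ^2·22200; dividing through, δ = 18160/22200 = 0.81802.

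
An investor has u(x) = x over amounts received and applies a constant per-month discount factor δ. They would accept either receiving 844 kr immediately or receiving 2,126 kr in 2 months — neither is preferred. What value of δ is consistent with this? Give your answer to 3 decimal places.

Equating discounted utilities: u(844) = δ^2·u(2126) ⇒ δ^2 = u(844)/u(2126).
With u(x) = x: δ^2 = 844/2126 = 0.39699.
So δ = 0.39699^(1/2) ≈ 0.630.

δ ≈ 0.630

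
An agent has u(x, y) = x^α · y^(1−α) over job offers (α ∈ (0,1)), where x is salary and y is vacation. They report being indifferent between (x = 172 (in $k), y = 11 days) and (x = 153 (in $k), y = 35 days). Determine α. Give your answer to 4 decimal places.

α ≈ 0.9082

Indifference: 172^α · 11^(1−α) = 153^α · 35^(1−α).
(172/153)^α = (35/11)^(1−α); take logs: α·ln(172/153) = (1−α)·ln(35/11), i.e. α·0.1170566 = (1−α)·1.1574528.
So α/(1−α) = (1.1574528)/(0.1170566) = 9.8879756, and α = 9.8879756/10.8879756 ≈ 0.9082.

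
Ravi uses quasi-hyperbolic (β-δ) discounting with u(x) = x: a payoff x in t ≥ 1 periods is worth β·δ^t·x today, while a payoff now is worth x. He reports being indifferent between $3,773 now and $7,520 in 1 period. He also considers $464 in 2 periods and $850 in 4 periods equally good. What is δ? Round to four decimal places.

The second indifference involves only future payoffs, so β cancels: β·δ^2·464 = β·δ^4·850, giving δ^2 = 464/850 = 0.54588, so δ = 0.73884.

δ ≈ 0.7388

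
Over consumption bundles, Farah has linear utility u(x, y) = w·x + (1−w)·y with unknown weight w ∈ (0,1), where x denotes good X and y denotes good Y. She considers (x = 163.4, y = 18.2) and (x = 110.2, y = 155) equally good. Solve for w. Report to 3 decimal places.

w = 0.720

Indifference: w·163.4 + (1−w)·18.2 = w·110.2 + (1−w)·155.
w·(163.4−110.2) = (1−w)·(155−18.2), i.e. w·53.2 = (1−w)·136.8.
Hence w = 136.8/(53.2+136.8) = 136.8/190 = 0.720.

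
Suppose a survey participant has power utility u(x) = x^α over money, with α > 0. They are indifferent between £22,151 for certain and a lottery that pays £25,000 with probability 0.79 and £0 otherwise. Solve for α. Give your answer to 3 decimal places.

The lottery's expected utility is 0.79·u(25000) + 0.21·u(0) = 0.79·25000^α (since u(0) = 0 for α > 0).
Setting u(22151) equal to that: 22151^α = 0.79·25000^α ⇒ (22151/25000)^α = 0.79.
Taking logs: α·ln(22151/25000) = ln(0.79), so α = -0.235722 / -0.120993 ≈ 1.948.

α ≈ 1.948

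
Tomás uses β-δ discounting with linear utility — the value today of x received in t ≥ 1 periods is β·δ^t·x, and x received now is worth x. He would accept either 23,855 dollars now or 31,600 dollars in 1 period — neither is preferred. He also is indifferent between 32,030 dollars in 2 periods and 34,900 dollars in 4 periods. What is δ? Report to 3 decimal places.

The second indifference involves only future payoffs, so β cancels: β·δ^2·32030 = β·δ^4·34900, giving δ^2 = 32030/34900 = 0.91777, so δ = 0.95800.

δ ≈ 0.958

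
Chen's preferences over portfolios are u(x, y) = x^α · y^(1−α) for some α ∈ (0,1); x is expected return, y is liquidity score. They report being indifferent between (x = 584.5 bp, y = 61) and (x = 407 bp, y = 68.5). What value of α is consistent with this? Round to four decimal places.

α ≈ 0.2426

Set the two utilities equal: 584.5^α·61^(1−α) = 407^α·68.5^(1−α).
Rearrange to (584.5/407)^α = (68.5/61)^(1−α) and take logs: α·0.3619436 = (1−α)·0.1159599.
Thus α·(0.4779035) = 0.1159599, so α = 0.1159599/0.4779035 ≈ 0.2426.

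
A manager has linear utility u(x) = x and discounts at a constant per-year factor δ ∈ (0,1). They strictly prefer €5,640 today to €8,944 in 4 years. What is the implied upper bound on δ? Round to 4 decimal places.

Under u(x) = x this choice says 5640 > δ^4·8944.
So δ^4 < 5640/8944 = 0.63059; taking the 4th root of both positive sides preserves the inequality.
δ < (5640/8944)^(1/4) ≈ 0.8911.

δ < 0.8911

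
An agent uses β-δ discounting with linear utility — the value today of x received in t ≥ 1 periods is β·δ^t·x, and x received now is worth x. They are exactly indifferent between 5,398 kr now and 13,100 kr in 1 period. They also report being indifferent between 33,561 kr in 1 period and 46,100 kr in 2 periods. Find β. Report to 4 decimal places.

The second indifference involves only future payoffs, so β cancels: β·δ^1·33561 = β·δ^2·46100, giving δ = 33561/46100 = 0.72800.
Substituting δ into 5398 = β·δ·13100: β = 5398/(9536.857) ≈ 0.5660.

β ≈ 0.5660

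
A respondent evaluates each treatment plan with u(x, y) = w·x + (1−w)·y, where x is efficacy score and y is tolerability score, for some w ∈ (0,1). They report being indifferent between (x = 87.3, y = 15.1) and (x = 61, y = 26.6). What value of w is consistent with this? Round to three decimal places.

w = 0.304

Indifference: w·87.3 + (1−w)·15.1 = w·61 + (1−w)·26.6.
Rearranging, 26.3·w − 11.5·(1−w) = 0.
Hence w = 11.5/(26.3+11.5) = 11.5/37.8 = 0.304.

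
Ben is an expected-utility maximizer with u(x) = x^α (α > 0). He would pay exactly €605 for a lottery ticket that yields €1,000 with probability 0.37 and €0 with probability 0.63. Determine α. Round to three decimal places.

The lottery's expected utility is 0.37·u(1000) + 0.63·u(0) = 0.37·1000^α (since u(0) = 0 for α > 0).
Setting u(605) equal to that: 605^α = 0.37·1000^α ⇒ (605/1000)^α = 0.37.
Taking logs: α·ln(605/1000) = ln(0.37), so α = -0.994252 / -0.502527 ≈ 1.979.

α ≈ 1.979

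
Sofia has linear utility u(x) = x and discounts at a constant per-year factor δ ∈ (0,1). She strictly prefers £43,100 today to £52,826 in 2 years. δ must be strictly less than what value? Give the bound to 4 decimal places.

Under u(x) = x this choice says 43100 > δ^2·52826.
Hence δ^2 < 43100/52826 = 0.81589, and x ↦ x^(1/2) is increasing on (0,∞).
δ < 0.81589^(1/2) = 0.9033.

δ < 0.9033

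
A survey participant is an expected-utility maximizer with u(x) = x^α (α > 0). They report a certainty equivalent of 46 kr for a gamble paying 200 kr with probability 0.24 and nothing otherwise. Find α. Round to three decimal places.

α ≈ 0.971

The lottery's expected utility is 0.24·u(200) + 0.76·u(0) = 0.24·200^α (since u(0) = 0 for α > 0).
Equating: 46^α = 0.24·200^α, i.e. 0.2300^α = 0.24.
Take logs: α = ln 0.24 / ln(46/200) ≈ 0.97104.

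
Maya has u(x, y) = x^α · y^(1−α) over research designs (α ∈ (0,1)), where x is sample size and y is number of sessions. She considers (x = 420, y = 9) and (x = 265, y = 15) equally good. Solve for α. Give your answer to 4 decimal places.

The Cobb–Douglas utilities coincide, so 420^α·9^(1−α) = 265^α·15^(1−α).
Taking logs: α·ln 420 + (1−α)·ln 9 = α·ln 265 + (1−α)·ln 15, i.e. α·0.4605249 = (1−α)·0.5108256.
Thus α·(0.9713505) = 0.5108256, so α = 0.5108256/0.9713505 ≈ 0.5259.

α ≈ 0.5259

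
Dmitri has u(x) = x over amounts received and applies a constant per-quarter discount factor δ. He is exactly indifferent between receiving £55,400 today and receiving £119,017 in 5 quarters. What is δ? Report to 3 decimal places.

δ ≈ 0.858

Equating discounted utilities: u(55400) = δ^5·u(119017) ⇒ δ^5 = u(55400)/u(119017).
With u(x) = x: δ^5 = 55400/119017 = 0.46548.
Taking the 5th root: δ = 0.46548^(1/5) ≈ 0.858.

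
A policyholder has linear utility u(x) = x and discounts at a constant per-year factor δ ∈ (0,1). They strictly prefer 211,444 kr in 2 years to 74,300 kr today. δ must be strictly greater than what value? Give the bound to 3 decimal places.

Comparing present values: 74300 < δ^2·211444.
Hence δ^2 > 74300/211444 = 0.35139, and x ↦ x^(1/2) is increasing on (0,∞).
δ > (74300/211444)^(1/2) ≈ 0.593.

δ > 0.593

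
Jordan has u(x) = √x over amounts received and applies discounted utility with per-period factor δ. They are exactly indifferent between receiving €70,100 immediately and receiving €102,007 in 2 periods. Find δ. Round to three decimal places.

δ ≈ 0.910

The payoff in 2 periods is discounted by δ^2, so u(70100) = δ^2·u(102007) and δ^2 = u(70100)/u(102007).
Since u(x) = √x, δ^2 = √(70100/102007) = 0.82898.
So δ = 0.82898^(1/2) ≈ 0.910.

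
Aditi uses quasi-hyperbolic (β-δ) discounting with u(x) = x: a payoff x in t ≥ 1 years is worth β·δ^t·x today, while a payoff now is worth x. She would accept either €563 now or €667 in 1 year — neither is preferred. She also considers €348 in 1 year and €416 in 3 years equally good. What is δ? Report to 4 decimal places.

The second indifference involves only future payoffs, so β cancels: β·δ^1·348 = β·δ^3·416, giving δ^2 = 348/416 = 0.83654, so δ = 0.91462.

δ ≈ 0.9146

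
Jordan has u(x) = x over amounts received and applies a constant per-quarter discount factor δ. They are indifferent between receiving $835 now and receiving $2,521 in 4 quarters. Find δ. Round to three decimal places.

The payoff in 4 quarters is discounted by δ^4, so u(835) = δ^4·u(2521) and δ^4 = u(835)/u(2521).
With u(x) = x: δ^4 = 835/2521 = 0.33122.
So δ = 0.33122^(1/4) ≈ 0.759.

δ ≈ 0.759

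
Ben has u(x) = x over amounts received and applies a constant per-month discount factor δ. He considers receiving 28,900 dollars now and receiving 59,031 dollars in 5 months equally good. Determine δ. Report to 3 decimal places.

Equating discounted utilities: u(28900) = δ^5·u(59031) ⇒ δ^5 = u(28900)/u(59031).
With u(x) = x: δ^5 = 28900/59031 = 0.48957.
Hence δ = (0.48957)^(1/5) = 0.86689.

δ ≈ 0.867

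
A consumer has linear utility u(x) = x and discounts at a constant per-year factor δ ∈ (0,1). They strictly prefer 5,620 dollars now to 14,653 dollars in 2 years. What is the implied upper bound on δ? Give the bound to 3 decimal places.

Under u(x) = x this choice says 5620 > δ^2·14653.
Hence δ^2 < 5620/14653 = 0.38354, and x ↦ x^(1/2) is increasing on (0,∞).
δ < 0.38354^(1/2) = 0.619.

δ < 0.619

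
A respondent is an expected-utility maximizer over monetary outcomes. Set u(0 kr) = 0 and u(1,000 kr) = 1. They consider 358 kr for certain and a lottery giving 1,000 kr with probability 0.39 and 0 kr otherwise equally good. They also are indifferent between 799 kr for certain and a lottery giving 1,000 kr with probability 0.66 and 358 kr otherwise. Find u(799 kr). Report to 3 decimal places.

From the first indifference, u(358 kr) = 0.39·u(1,000 kr) + 0.61·u(0 kr) = 0.39·1 + 0.61·0 = 0.39.
Chaining: u(799 kr) = 0.66·1.00 + 0.34·0.39 = 0.7926.

0.793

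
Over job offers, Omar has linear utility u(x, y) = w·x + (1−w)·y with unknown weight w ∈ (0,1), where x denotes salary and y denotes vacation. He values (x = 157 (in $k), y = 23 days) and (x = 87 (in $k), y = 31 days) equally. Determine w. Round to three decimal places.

w = 0.103

u(157,23) = u(87,31) means w·157 + (1−w)·23 = w·87 + (1−w)·31.
w·(157−87) = (1−w)·(31−23), i.e. w·70 = (1−w)·8.
So w/(1−w) = 8/70 = 0.1143, giving w = 8/(70+8) = 0.103.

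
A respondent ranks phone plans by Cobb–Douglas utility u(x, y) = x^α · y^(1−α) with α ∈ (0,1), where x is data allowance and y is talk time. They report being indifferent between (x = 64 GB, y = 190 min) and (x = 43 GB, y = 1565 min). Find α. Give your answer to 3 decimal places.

α ≈ 0.841

Indifference: 64^α · 190^(1−α) = 43^α · 1565^(1−α).
(64/43)^α = (1565/190)^(1−α); take logs: α·ln(64/43) = (1−α)·ln(1565/190), i.e. α·0.397683 = (1−α)·2.108617.
So α/(1−α) = (2.108617)/(0.397683) = 5.302256, and α = 5.302256/6.302256 ≈ 0.841.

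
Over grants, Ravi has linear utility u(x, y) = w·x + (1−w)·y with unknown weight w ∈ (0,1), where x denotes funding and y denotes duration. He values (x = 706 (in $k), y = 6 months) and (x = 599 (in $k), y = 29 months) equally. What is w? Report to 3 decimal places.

w = 0.177

Equating utilities: w·706 + (1−w)·6 = w·599 + (1−w)·29.
w·(706−599) = (1−w)·(29−6), i.e. w·107 = (1−w)·23.
Hence w = 23/(107+23) = 23/130 = 0.177.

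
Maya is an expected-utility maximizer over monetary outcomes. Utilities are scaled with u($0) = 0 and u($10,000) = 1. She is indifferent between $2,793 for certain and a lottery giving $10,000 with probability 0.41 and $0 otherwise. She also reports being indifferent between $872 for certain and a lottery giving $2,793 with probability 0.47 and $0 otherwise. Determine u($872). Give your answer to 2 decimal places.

0.19

From the first indifference, u($2,793) = 0.41·u($10,000) + 0.59·u($0) = 0.41·1 + 0.59·0 = 0.41.
Then u($872) = 0.47·u($2,793) + 0.53·u($0) = 0.47·0.41 + 0.53·0.00 = 0.1927.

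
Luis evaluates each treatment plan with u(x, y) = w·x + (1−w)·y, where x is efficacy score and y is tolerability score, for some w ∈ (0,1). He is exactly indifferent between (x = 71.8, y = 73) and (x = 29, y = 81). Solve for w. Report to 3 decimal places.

u(71.8,73) = u(29,81) means w·71.8 + (1−w)·73 = w·29 + (1−w)·81.
Collecting terms: w·42.8 = (1−w)·8.
Hence w = 8/(42.8+8) = 8/50.8 = 0.157.

w = 0.157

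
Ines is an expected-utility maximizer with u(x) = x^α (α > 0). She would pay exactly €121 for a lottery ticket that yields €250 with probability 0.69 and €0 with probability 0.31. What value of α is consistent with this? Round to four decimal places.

α ≈ 0.5113

Since u(0) = 0, the lottery's EU is 0.69·250^α.
Setting u(121) equal to that: 121^α = 0.69·250^α ⇒ (121/250)^α = 0.69.
Taking logs: α·ln(121/250) = ln(0.69), so α = -0.3710637 / -0.7256704 ≈ 0.5113.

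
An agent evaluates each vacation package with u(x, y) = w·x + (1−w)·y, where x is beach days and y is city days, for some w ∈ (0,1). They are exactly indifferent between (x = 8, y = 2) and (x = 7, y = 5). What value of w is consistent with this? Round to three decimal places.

u(8,2) = u(7,5) means w·8 + (1−w)·2 = w·7 + (1−w)·5.
w·(8−7) = (1−w)·(5−2), i.e. w·1 = (1−w)·3.
So w/(1−w) = 3/1 = 3.0000, giving w = 3/(1+3) = 0.750.

w = 0.750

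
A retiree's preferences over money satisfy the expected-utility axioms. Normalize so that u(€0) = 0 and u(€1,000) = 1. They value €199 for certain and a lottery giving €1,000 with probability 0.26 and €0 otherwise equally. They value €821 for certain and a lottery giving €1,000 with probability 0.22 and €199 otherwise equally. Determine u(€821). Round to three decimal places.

0.423

The first gamble pins u(€199): it must equal 0.26·1 + 0.74·0 = 0.26.
Chaining: u(€821) = 0.22·1.00 + 0.78·0.26 = 0.4228.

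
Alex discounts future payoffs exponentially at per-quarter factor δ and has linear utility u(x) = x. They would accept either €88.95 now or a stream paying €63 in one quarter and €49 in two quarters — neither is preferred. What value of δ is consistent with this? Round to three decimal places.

δ ≈ 0.850

The stream is worth 63δ + 49δ² today, so 63δ + 49δ² = 88.95.
That is, 49δ² + 63δ − 88.95 = 0, a quadratic in δ.
By the quadratic formula (taking the positive root), δ = (−63 + √21403.20) / 98 ≈ 0.850.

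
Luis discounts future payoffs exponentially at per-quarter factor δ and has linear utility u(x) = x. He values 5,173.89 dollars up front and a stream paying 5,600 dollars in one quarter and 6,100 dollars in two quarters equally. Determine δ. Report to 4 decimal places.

δ ≈ 0.5700

Equating present values: 5173.89 = 5600δ + 6100δ².
So 6100δ² + 5600δ − 5173.89 = 0.
The positive root is δ = [−5600 + √(5600² + 4·6100·5173.89)] / (2·6100) = (−5600 + 12554.000)/12200 ≈ 0.5700.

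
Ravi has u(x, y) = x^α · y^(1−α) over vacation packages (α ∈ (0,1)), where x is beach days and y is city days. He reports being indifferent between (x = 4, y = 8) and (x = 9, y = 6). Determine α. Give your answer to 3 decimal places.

α ≈ 0.262

Indifference: 4^α · 8^(1−α) = 9^α · 6^(1−α).
Rearrange to (4/9)^α = (6/8)^(1−α) and take logs: α·-0.810930 = (1−α)·-0.287682.
Thus α·(-1.098612) = -0.287682, so α = -0.287682/-1.098612 ≈ 0.262.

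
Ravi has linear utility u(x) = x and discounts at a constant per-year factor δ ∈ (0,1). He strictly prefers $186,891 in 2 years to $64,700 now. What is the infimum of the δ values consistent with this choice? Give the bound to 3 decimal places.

δ > 0.588

The preference means 64700 < δ^2·186891.
Dividing by 186891: δ^2 > 0.34619. Both sides are positive, so the square root keeps the direction.
δ > 0.34619^(1/2) = 0.588.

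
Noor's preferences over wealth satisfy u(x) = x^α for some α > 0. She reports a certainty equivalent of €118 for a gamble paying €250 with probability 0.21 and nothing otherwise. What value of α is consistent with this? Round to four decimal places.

EU(lottery) = 0.21·250^α + 0.79·0 = 0.21·250^α.
Equating: 118^α = 0.21·250^α, i.e. 0.4720^α = 0.21.
Taking logs: α·ln(118/250) = ln(0.21), so α = -1.5606477 / -0.7507763 ≈ 2.0787.

α ≈ 2.0787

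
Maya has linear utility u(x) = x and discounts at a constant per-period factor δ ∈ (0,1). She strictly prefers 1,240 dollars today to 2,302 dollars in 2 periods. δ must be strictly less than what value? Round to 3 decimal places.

Under u(x) = x this choice says 1240 > δ^2·2302.
Hence δ^2 < 1240/2302 = 0.53866, and x ↦ x^(1/2) is increasing on (0,∞).
δ < (1240/2302)^(1/2) ≈ 0.734.

δ < 0.734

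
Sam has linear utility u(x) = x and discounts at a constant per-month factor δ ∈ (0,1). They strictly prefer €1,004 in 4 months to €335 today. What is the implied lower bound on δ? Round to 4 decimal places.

δ > 0.7600

The preference means 335 < δ^4·1004.
Hence δ^4 > 335/1004 = 0.33367, and x ↦ x^(1/4) is increasing on (0,∞).
δ > 0.33367^(1/4) = 0.7600.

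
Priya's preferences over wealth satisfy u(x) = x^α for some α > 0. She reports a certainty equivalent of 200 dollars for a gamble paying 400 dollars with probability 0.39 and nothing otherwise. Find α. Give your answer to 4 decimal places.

α ≈ 1.3585

The lottery's expected utility is 0.39·u(400) + 0.61·u(0) = 0.39·400^α (since u(0) = 0 for α > 0).
Indifference: 200^α = 0.39·400^α, so (200/400)^α = 0.39.
Take logs: α = ln 0.39 / ln(200/400) ≈ 1.358454.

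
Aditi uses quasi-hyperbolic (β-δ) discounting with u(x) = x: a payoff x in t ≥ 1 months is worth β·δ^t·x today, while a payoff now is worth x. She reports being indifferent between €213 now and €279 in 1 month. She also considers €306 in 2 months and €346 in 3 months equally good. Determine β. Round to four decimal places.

β ≈ 0.8632

Both payoffs in the second observation are in the future, so β drops out: δ^2·306 = δ^3·346 ⇒ δ = 306/346 = 0.88439.
Now use the now-vs-future pair: 213 = β·δ·279 gives β = 213/(0.88439·279) ≈ 0.8632.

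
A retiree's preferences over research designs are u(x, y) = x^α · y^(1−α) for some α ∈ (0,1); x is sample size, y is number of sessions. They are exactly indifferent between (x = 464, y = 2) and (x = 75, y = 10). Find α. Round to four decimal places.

α ≈ 0.4690

The Cobb–Douglas utilities coincide, so 464^α·2^(1−α) = 75^α·10^(1−α).
Rearrange to (464/75)^α = (10/2)^(1−α) and take logs: α·1.8223964 = (1−α)·1.6094379.
With A = 1.8223964 and B = 1.6094379: α·A = (1−α)·B, so α = B/(A+B) = 1.6094379/3.4318343 ≈ 0.4690.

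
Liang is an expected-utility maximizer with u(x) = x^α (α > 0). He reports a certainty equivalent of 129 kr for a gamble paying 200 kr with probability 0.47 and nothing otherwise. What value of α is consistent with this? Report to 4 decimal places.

α ≈ 1.7218

Since u(0) = 0, the lottery's EU is 0.47·200^α.
Setting u(129) equal to that: 129^α = 0.47·200^α ⇒ (129/200)^α = 0.47.
Taking logs: α·ln(129/200) = ln(0.47), so α = -0.7550226 / -0.4385050 ≈ 1.7218.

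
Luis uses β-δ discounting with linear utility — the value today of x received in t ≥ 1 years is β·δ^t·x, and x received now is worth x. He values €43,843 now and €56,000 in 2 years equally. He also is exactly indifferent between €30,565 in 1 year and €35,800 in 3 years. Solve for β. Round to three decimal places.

β ≈ 0.917

From the later pair, β·δ^1·30565 = β·δ^3·35800; dividing through, δ^2 = 30565/35800 = 0.85377, so δ = 0.92400.
Now use the now-vs-future pair: 43843 = β·δ^2·56000 gives β = 43843/(0.85377·56000) ≈ 0.917.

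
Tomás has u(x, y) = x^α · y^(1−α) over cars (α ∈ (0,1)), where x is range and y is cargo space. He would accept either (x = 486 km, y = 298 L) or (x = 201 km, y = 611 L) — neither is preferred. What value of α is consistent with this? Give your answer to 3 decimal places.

Set the two utilities equal: 486^α·298^(1−α) = 201^α·611^(1−α).
(486/201)^α = (611/298)^(1−α); take logs: α·ln(486/201) = (1−α)·ln(611/298), i.e. α·0.882904 = (1−α)·0.718003.
Thus α·(1.600907) = 0.718003, so α = 0.718003/1.600907 ≈ 0.448.

α ≈ 0.448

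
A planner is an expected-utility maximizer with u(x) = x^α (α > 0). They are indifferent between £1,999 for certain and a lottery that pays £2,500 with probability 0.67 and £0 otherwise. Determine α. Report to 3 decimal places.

The lottery's expected utility is 0.67·u(2500) + 0.33·u(0) = 0.67·2500^α (since u(0) = 0 for α > 0).
Equating: 1999^α = 0.67·2500^α, i.e. 0.7996^α = 0.67.
Taking logs: α·ln(1999/2500) = ln(0.67), so α = -0.400478 / -0.223644 ≈ 1.791.

α ≈ 1.791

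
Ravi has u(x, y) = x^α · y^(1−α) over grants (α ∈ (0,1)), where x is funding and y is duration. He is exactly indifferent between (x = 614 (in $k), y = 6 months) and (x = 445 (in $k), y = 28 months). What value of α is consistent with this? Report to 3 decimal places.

α ≈ 0.827

The Cobb–Douglas utilities coincide, so 614^α·6^(1−α) = 445^α·28^(1−α).
(614/445)^α = (28/6)^(1−α); take logs: α·ln(614/445) = (1−α)·ln(28/6), i.e. α·0.321921 = (1−α)·1.540445.
So α/(1−α) = (1.540445)/(0.321921) = 4.785165, and α = 4.785165/5.785165 ≈ 0.827.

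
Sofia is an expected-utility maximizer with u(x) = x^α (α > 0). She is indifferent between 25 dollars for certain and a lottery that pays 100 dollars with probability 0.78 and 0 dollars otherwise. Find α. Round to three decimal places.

The lottery's expected utility is 0.78·u(100) + 0.22·u(0) = 0.78·100^α (since u(0) = 0 for α > 0).
Indifference: 25^α = 0.78·100^α, so (25/100)^α = 0.78.
Taking logs: α·ln(25/100) = ln(0.78), so α = -0.248461 / -1.386294 ≈ 0.179.

α ≈ 0.179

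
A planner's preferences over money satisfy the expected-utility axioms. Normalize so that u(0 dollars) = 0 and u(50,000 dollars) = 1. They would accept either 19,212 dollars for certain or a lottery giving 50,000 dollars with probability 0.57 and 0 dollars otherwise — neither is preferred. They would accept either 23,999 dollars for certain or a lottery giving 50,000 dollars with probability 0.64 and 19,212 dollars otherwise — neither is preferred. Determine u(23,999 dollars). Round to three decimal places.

The first gamble pins u(19,212 dollars): it must equal 0.57·1 + 0.43·0 = 0.57.
Then u(23,999 dollars) = 0.64·u(50,000 dollars) + 0.36·u(19,212 dollars) = 0.64·1.00 + 0.36·0.57 = 0.8452.

0.845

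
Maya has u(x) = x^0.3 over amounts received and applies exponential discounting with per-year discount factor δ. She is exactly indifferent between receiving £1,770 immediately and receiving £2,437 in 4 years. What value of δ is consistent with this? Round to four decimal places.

δ ≈ 0.9763

Equating discounted utilities: u(1770) = δ^4·u(2437) ⇒ δ^4 = u(1770)/u(2437).
Since u(x) = x^0.3, δ^4 = (1770/2437)^0.3 = 0.72630^0.3 = 0.90852.
Hence δ = (0.90852)^(1/4) = 0.976301.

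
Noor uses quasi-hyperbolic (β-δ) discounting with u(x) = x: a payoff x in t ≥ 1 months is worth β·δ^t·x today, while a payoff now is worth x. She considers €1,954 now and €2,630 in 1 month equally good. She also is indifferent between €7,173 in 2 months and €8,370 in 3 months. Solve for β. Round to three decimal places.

Both payoffs in the second observation are in the future, so β drops out: δ^2·7173 = δ^3·8370 ⇒ δ = 7173/8370 = 0.85699.
The first indifference: 1954 = β·δ·2630, so β = 1954/(δ·2630) = 1954/(0.85699·2630) ≈ 0.867.

β ≈ 0.867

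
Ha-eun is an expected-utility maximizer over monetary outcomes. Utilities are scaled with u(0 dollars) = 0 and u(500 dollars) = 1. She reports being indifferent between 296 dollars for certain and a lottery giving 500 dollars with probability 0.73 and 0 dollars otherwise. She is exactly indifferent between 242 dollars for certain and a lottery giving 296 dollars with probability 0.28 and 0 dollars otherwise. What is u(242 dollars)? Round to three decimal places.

The first gamble pins u(296 dollars): it must equal 0.73·1 + 0.27·0 = 0.73.
Chaining: u(242 dollars) = 0.28·0.73 + 0.72·0.00 = 0.2044.

0.204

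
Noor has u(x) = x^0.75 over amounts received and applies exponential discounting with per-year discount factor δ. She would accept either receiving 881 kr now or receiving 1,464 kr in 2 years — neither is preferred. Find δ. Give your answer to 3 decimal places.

δ ≈ 0.827

Indifference means u(881) = δ^2 · u(1464), so δ^2 = u(881)/u(1464).
With u(x) = x^0.75: δ^2 = 881^0.75/1464^0.75 = (881/1464)^0.75 = 0.68324.
Taking the square root: δ = 0.68324^(1/2) ≈ 0.827.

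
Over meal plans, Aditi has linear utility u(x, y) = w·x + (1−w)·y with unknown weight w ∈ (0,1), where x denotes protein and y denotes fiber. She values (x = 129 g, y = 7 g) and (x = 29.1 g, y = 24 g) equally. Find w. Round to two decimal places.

Indifference: w·129 + (1−w)·7 = w·29.1 + (1−w)·24.
Collecting terms: w·99.9 = (1−w)·17.
The marginal rate of substitution is 17/99.9, so w = 17/(99.9+17) = 0.15.

w = 0.15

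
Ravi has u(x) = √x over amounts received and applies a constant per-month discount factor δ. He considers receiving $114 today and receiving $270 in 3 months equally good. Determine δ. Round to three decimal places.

δ ≈ 0.866

The payoff in 3 months is discounted by δ^3, so u(114) = δ^3·u(270) and δ^3 = u(114)/u(270).
With u(x) = √x: δ^3 = √114/√270 = √(114/270) = 0.64979.
So δ = 0.64979^(1/3) ≈ 0.866.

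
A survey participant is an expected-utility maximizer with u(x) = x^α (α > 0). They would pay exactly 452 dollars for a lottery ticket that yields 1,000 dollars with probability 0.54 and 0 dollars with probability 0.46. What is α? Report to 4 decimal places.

α ≈ 0.7760

EU(lottery) = 0.54·1000^α + 0.46·0 = 0.54·1000^α.
Equating: 452^α = 0.54·1000^α, i.e. 0.4520^α = 0.54.
Taking logs: α·ln(452/1000) = ln(0.54), so α = -0.6161861 / -0.7940731 ≈ 0.7760.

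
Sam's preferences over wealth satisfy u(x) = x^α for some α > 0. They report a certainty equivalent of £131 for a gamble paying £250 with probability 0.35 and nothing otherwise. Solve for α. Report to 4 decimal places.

α ≈ 1.6244

Since u(0) = 0, the lottery's EU is 0.35·250^α.
Setting u(131) equal to that: 131^α = 0.35·250^α ⇒ (131/250)^α = 0.35.
α = ln(0.35) / ln(131/250) = -1.0498221/-0.6462636 ≈ 1.6244.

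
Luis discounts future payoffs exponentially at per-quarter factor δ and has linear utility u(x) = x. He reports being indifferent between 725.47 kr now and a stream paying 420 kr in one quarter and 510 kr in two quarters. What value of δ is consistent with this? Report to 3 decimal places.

Present value of the stream is 420·δ + 510·δ². Indifference gives 420δ + 510δ² = 725.47.
That is, 510δ² + 420δ − 725.47 = 0, a quadratic in δ.
δ = (−420 + √(420² + 4·510·725.47)) / (2·510) = (−420 + √1656358.80) / 1020 ≈ 0.850.

δ ≈ 0.850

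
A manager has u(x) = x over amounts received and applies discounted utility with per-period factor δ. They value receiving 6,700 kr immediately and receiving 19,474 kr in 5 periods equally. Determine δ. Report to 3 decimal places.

δ ≈ 0.808

The payoff in 5 periods is discounted by δ^5, so u(6700) = δ^5·u(19474) and δ^5 = u(6700)/u(19474).
With u(x) = x: δ^5 = 6700/19474 = 0.34405.
Taking the 5th root: δ = 0.34405^(1/5) ≈ 0.808.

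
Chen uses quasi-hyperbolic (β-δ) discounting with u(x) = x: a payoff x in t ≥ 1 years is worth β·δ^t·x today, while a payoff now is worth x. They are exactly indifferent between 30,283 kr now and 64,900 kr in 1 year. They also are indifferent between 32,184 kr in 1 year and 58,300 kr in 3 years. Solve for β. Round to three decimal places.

The second indifference involves only future payoffs, so β cancels: β·δ^1·32184 = β·δ^3·58300, giving δ^2 = 32184/58300 = 0.55204, so δ = 0.74299.
Now use the now-vs-future pair: 30283 = β·δ·64900 gives β = 30283/(0.74299·64900) ≈ 0.628.

β ≈ 0.628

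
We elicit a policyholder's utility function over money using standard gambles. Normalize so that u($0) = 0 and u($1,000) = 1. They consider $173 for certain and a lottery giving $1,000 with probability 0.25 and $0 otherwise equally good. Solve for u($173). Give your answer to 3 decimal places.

The indifference gives u($173) = 0.25·u($1,000) + 0.75·u($0) = 0.25·1 + 0.75·0 = 0.25.

0.250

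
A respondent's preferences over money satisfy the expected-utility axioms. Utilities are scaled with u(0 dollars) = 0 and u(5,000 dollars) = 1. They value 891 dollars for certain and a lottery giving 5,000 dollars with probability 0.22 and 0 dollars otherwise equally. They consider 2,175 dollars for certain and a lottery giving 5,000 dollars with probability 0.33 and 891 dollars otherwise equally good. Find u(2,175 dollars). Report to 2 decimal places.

0.48

The first gamble pins u(891 dollars): it must equal 0.22·1 + 0.78·0 = 0.22.
Chaining: u(2,175 dollars) = 0.33·1.00 + 0.67·0.22 = 0.4774.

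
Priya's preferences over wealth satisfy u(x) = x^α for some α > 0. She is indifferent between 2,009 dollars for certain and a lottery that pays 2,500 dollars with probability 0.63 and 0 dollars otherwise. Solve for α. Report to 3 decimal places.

α ≈ 2.113

EU(lottery) = 0.63·2500^α + 0.37·0 = 0.63·2500^α.
Indifference: 2009^α = 0.63·2500^α, so (2009/2500)^α = 0.63.
Taking logs: α·ln(2009/2500) = ln(0.63), so α = -0.462035 / -0.218654 ≈ 2.113.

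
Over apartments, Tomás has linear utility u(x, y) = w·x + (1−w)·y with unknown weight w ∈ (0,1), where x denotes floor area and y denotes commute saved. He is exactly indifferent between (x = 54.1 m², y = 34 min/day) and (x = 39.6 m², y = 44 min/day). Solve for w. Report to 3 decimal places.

w = 0.408

Indifference: w·54.1 + (1−w)·34 = w·39.6 + (1−w)·44.
Rearranging, 14.5·w − 10·(1−w) = 0.
So w/(1−w) = 10/14.5 = 0.6897, giving w = 10/(14.5+10) = 0.408.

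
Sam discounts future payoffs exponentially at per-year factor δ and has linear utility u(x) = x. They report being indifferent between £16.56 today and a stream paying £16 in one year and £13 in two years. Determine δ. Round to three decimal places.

Equating present values: 16.56 = 16δ + 13δ².
Rearranged: 13δ² + 16δ − 16.56 = 0.
By the quadratic formula (taking the positive root), δ = (−16 + √1117.12) / 26 ≈ 0.670.

δ ≈ 0.670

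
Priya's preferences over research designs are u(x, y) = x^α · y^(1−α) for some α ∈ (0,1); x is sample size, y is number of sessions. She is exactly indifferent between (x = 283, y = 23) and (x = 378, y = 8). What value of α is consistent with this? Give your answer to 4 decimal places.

α ≈ 0.7849

The Cobb–Douglas utilities coincide, so 283^α·23^(1−α) = 378^α·8^(1−α).
Taking logs: α·ln 283 + (1−α)·ln 23 = α·ln 378 + (1−α)·ln 8, i.e. α·-0.2894473 = (1−α)·-1.0560527.
Thus α·(-1.3455000) = -1.0560527, so α = -1.0560527/-1.3455000 ≈ 0.7849.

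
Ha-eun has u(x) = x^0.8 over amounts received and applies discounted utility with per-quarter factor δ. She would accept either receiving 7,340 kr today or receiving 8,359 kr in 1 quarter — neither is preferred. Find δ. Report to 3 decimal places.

The payoff in 1 quarter is discounted by δ, so u(7340) = δ·u(8359) and δ = u(7340)/u(8359).
With u(x) = x^0.8: δ = 7340^0.8/8359^0.8 = (7340/8359)^0.8 = 0.90123.

δ ≈ 0.901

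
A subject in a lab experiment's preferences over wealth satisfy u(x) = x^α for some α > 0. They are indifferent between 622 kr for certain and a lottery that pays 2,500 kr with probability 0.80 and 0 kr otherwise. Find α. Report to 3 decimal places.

The lottery's expected utility is 0.80·u(2500) + 0.20·u(0) = 0.80·2500^α (since u(0) = 0 for α > 0).
Setting u(622) equal to that: 622^α = 0.80·2500^α ⇒ (622/2500)^α = 0.80.
α = ln(0.80) / ln(622/2500) = -0.223144/-1.391106 ≈ 0.160.

α ≈ 0.160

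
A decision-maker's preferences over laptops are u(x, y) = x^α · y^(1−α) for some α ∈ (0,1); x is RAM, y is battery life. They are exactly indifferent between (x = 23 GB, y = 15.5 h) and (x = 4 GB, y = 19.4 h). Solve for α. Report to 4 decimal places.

α ≈ 0.1137

Indifference: 23^α · 15.5^(1−α) = 4^α · 19.4^(1−α).
Rearrange to (23/4)^α = (19.4/15.5)^(1−α) and take logs: α·1.7491999 = (1−α)·0.2244330.
So α/(1−α) = (0.2244330)/(1.7491999) = 0.1283061, and α = 0.1283061/1.1283061 ≈ 0.1137.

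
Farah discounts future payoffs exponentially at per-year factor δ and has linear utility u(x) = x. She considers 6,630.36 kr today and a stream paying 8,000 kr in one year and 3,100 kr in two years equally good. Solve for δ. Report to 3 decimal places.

Present value of the stream is 8000·δ + 3100·δ². Indifference gives 8000δ + 3100δ² = 6630.36.
So 3100δ² + 8000δ − 6630.36 = 0.
The positive root is δ = [−8000 + √(8000² + 4·3100·6630.36)] / (2·3100) = (−8000 + 12092.000)/6200 ≈ 0.660.

δ ≈ 0.660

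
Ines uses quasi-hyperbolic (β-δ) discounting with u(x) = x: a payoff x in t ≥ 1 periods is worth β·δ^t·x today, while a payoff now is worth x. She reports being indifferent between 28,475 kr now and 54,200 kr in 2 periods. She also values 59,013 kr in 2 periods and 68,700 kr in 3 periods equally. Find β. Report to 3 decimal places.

The second indifference involves only future payoffs, so β cancels: β·δ^2·59013 = β·δ^3·68700, giving δ = 59013/68700 = 0.85900.
Now use the now-vs-future pair: 28475 = β·δ^2·54200 gives β = 28475/(0.73787·54200) ≈ 0.712.

β ≈ 0.712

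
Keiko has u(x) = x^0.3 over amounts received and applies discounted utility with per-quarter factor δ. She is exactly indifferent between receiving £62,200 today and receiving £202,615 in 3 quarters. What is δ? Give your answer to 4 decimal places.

Indifference means u(62200) = δ^3 · u(202615), so δ^3 = u(62200)/u(202615).
Since u(x) = x^0.3, δ^3 = (62200/202615)^0.3 = 0.30699^0.3 = 0.70167.
Taking the cube root: δ = 0.70167^(1/3) ≈ 0.8886.

δ ≈ 0.8886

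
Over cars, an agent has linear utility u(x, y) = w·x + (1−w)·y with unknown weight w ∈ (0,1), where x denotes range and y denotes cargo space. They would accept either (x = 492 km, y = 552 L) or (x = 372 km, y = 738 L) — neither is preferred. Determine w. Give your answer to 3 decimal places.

u(492,552) = u(372,738) means w·492 + (1−w)·552 = w·372 + (1−w)·738.
w·(492−372) = (1−w)·(738−552), i.e. w·120 = (1−w)·186.
The marginal rate of substitution is 186/120, so w = 186/(120+186) = 0.608.

w = 0.608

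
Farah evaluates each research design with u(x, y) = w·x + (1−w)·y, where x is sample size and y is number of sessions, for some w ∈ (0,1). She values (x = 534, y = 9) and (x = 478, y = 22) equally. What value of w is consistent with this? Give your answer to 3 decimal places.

u(534,9) = u(478,22) means w·534 + (1−w)·9 = w·478 + (1−w)·22.
Collecting terms: w·56 = (1−w)·13.
So w/(1−w) = 13/56 = 0.2321, giving w = 13/(56+13) = 0.188.

w = 0.188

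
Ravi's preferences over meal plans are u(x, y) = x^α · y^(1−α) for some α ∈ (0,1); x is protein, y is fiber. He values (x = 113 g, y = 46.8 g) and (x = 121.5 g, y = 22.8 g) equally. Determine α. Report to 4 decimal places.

The Cobb–Douglas utilities coincide, so 113^α·46.8^(1−α) = 121.5^α·22.8^(1−α).
Rearrange to (113/121.5)^α = (22.8/46.8)^(1−α) and take logs: α·-0.0725264 = (1−α)·-0.7191227.
Thus α·(-0.7916491) = -0.7191227, so α = -0.7191227/-0.7916491 ≈ 0.9084.

α ≈ 0.9084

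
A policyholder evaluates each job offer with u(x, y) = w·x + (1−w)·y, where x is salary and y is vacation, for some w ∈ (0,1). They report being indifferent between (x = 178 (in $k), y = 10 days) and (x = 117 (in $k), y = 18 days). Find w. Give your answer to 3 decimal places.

Equating utilities: w·178 + (1−w)·10 = w·117 + (1−w)·18.
w·(178−117) = (1−w)·(18−10), i.e. w·61 = (1−w)·8.
The marginal rate of substitution is 8/61, so w = 8/(61+8) = 0.116.

w = 0.116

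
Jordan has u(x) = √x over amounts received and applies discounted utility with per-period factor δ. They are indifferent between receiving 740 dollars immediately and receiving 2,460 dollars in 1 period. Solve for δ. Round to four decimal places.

δ ≈ 0.5485

Equating discounted utilities: u(740) = δ·u(2460) ⇒ δ = u(740)/u(2460).
With u(x) = √x: δ = √740/√2460 = √(740/2460) = 0.54846.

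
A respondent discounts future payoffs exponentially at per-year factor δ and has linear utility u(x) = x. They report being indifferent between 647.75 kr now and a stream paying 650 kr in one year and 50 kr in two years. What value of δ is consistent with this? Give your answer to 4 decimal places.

δ ≈ 0.9300

Present value of the stream is 650·δ + 50·δ². Indifference gives 650δ + 50δ² = 647.75.
So 50δ² + 650δ − 647.75 = 0.
δ = (−650 + √(650² + 4·50·647.75)) / (2·50) = (−650 + √552050.00) / 100 ≈ 0.9300.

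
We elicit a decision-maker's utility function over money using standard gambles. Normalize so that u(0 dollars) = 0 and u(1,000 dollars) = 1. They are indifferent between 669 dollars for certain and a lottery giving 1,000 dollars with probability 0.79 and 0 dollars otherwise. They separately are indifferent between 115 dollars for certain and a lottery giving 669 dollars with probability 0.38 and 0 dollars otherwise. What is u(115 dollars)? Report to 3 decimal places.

The first gamble pins u(669 dollars): it must equal 0.79·1 + 0.21·0 = 0.79.
The second indifference gives u(115 dollars) = 0.38·u(669 dollars) + 0.62·u(0 dollars) = 0.38·0.79 + 0.62·0.00 = 0.3002.

0.300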